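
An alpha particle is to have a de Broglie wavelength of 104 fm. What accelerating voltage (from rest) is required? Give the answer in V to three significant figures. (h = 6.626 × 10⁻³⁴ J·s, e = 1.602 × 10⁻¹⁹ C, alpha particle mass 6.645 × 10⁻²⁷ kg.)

p = h/λ = 6.626 × 10⁻³⁴ / 1.040 × 10⁻¹³ = 6.371 × 10⁻²¹ kg·m/s.
KE = p²/(2m) = 3.054 × 10⁻¹⁵ J.
V = KE/2e = 3.054 × 10⁻¹⁵ / (2 × 1.602 × 10⁻¹⁹) = 9530 V.

V = 9530 V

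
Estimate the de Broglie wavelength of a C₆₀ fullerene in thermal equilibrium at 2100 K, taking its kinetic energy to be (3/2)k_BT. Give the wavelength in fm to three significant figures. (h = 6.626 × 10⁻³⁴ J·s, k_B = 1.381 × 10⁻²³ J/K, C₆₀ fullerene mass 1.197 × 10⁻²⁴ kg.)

λ = 2050 fm

KE = (3/2)k_BT = 1.5 × 1.381 × 10⁻²³ × 2100 = 4.350 × 10⁻²⁰ J.
p = √(2mKE) = √(2 × 1.197 × 10⁻²⁴ × 4.350 × 10⁻²⁰) = 3.227 × 10⁻²² kg·m/s.
λ = h/p = 2.05 × 10⁻¹² m = 2050 fm.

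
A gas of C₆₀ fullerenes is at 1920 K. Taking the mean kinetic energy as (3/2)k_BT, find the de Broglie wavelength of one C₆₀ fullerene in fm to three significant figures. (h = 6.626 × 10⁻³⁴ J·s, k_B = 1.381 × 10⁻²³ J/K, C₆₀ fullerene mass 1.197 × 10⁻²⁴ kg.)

KE = (3/2)k_BT = 1.5 × 1.381 × 10⁻²³ × 1920 = 3.977 × 10⁻²⁰ J.
p = √(2mKE) = √(2 × 1.197 × 10⁻²⁴ × 3.977 × 10⁻²⁰) = 3.086 × 10⁻²² kg·m/s.
λ = h/p = 2.15 × 10⁻¹² m = 2150 fm.

λ = 2150 fm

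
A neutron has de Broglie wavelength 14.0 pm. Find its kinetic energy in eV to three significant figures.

p = h/λ = 6.626 × 10⁻³⁴ / 1.400 × 10⁻¹¹ = 4.733 × 10⁻²³ kg·m/s.
KE = p²/(2m) = (4.733 × 10⁻²³)² / (2 × 1.675 × 10⁻²⁷) = 6.687 × 10⁻¹⁹ J = 4.17 eV.

KE = 4.17 eV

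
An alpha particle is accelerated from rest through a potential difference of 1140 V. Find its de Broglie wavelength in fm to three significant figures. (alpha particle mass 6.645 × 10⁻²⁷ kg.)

KE = 2eV = 2 × 1.602 × 10⁻¹⁹ × 1140 = 3.653 × 10⁻¹⁶ J.
p = √(2mKE) = √(2 × 6.645 × 10⁻²⁷ × 3.653 × 10⁻¹⁶) = 2.203 × 10⁻²¹ kg·m/s.
λ = h/p = 6.626 × 10⁻³⁴ / 2.203 × 10⁻²¹ = 3.01 × 10⁻¹³ m = 301 fm.

λ = 301 fm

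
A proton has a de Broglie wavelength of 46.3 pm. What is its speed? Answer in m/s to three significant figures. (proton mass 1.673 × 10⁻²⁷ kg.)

v = 8550 m/s

p = h/λ = 6.626 × 10⁻³⁴ / 4.630 × 10⁻¹¹ = 1.431 × 10⁻²³ kg·m/s.
v = p/m = 1.431 × 10⁻²³ / 1.673 × 10⁻²⁷ = 8.55 × 10³ m/s = 8550 m/s.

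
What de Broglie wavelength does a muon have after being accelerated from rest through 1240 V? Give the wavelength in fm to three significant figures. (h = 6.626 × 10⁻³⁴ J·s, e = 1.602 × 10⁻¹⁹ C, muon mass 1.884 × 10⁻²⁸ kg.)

λ = 2420 fm

KE = eV = 1.602 × 10⁻¹⁹ × 1240 = 1.986 × 10⁻¹⁶ J.
p = √(2mKE) = √(2 × 1.884 × 10⁻²⁸ × 1.986 × 10⁻¹⁶) = 2.736 × 10⁻²² kg·m/s.
λ = h/p = 6.626 × 10⁻³⁴ / 2.736 × 10⁻²² = 2.42 × 10⁻¹² m = 2420 fm.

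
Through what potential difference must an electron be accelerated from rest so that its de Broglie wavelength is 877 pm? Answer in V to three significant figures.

p = h/λ = 6.626 × 10⁻³⁴ / 8.770 × 10⁻¹⁰ = 7.555 × 10⁻²⁵ kg·m/s.
KE = p²/(2m) = 3.133 × 10⁻¹⁹ J.
V = KE/e = 3.133 × 10⁻¹⁹ / (1.602 × 10⁻¹⁹) = 1.96 V.

V = 1.96 V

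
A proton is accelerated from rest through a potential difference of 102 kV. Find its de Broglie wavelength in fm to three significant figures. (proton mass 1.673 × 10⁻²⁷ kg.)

λ = 89.6 fm

KE = eV = 1.602 × 10⁻¹⁹ × 1.020 × 10⁵ = 1.634 × 10⁻¹⁴ J.
p = √(2mKE) = √(2 × 1.673 × 10⁻²⁷ × 1.634 × 10⁻¹⁴) = 7.394 × 10⁻²¹ kg·m/s.
λ = h/p = 6.626 × 10⁻³⁴ / 7.394 × 10⁻²¹ = 8.96 × 10⁻¹⁴ m = 89.6 fm.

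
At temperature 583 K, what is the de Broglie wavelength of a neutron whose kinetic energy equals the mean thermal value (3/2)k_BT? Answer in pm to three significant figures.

λ = 104 pm

KE = (3/2)k_BT = 1.5 × 1.381 × 10⁻²³ × 583 = 1.208 × 10⁻²⁰ J.
p = √(2mKE) = √(2 × 1.675 × 10⁻²⁷ × 1.208 × 10⁻²⁰) = 6.361 × 10⁻²⁴ kg·m/s.
λ = h/p = 1.04 × 10⁻¹⁰ m = 104 pm.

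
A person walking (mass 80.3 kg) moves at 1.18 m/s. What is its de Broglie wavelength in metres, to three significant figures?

p = mv = 80.3 × 1.18 = 9.475 × 10¹ kg·m/s.
λ = h/p = 6.626 × 10⁻³⁴ / 9.475 × 10¹ = 6.99 × 10⁻³⁶ m.

λ = 6.99 × 10⁻³⁶ m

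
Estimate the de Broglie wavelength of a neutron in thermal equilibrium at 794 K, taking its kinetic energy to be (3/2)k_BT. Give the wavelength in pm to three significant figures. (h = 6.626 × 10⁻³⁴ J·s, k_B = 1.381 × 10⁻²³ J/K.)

λ = 89.3 pm

KE = (3/2)k_BT = 1.5 × 1.381 × 10⁻²³ × 794 = 1.645 × 10⁻²⁰ J.
p = √(2mKE) = √(2 × 1.675 × 10⁻²⁷ × 1.645 × 10⁻²⁰) = 7.423 × 10⁻²⁴ kg·m/s.
λ = h/p = 8.93 × 10⁻¹¹ m = 89.3 pm.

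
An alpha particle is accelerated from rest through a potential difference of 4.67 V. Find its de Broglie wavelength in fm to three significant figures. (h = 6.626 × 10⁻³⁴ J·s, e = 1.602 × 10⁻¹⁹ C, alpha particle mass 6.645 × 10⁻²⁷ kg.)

KE = 2eV = 2 × 1.602 × 10⁻¹⁹ × 4.670 = 1.496 × 10⁻¹⁸ J.
p = √(2mKE) = √(2 × 6.645 × 10⁻²⁷ × 1.496 × 10⁻¹⁸) = 1.410 × 10⁻²² kg·m/s.
λ = h/p = 6.626 × 10⁻³⁴ / 1.410 × 10⁻²² = 4.70 × 10⁻¹² m = 4700 fm.

λ = 4700 fm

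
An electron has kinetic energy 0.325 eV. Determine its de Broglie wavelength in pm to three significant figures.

KE = 0.325 eV = 5.207 × 10⁻²⁰ J.
p = √(2mKE) = √(2 × 9.109 × 10⁻³¹ × 5.207 × 10⁻²⁰) = 3.080 × 10⁻²⁵ kg·m/s.
λ = h/p = 6.626 × 10⁻³⁴ / 3.080 × 10⁻²⁵ = 2.15 × 10⁻⁹ m = 2150 pm.

λ = 2150 pm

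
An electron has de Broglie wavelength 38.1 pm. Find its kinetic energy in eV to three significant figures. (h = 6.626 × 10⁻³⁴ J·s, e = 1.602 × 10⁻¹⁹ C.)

KE = 1040 eV

p = h/λ = 6.626 × 10⁻³⁴ / 3.810 × 10⁻¹¹ = 1.739 × 10⁻²³ kg·m/s.
KE = p²/(2m) = (1.739 × 10⁻²³)² / (2 × 9.109 × 10⁻³¹) = 1.660 × 10⁻¹⁶ J = 1040 eV.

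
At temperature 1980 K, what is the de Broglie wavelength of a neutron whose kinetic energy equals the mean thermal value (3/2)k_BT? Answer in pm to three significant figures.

λ = 56.5 pm

KE = (3/2)k_BT = 1.5 × 1.381 × 10⁻²³ × 1980 = 4.102 × 10⁻²⁰ J.
p = √(2mKE) = √(2 × 1.675 × 10⁻²⁷ × 4.102 × 10⁻²⁰) = 1.172 × 10⁻²³ kg·m/s.
λ = h/p = 5.65 × 10⁻¹¹ m = 56.5 pm.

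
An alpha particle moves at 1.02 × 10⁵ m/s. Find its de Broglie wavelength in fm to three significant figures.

λ = 978 fm

p = mv = 6.645 × 10⁻²⁷ × 1.02 × 10⁵ = 6.778 × 10⁻²² kg·m/s.
λ = h/p = 6.626 × 10⁻³⁴ / 6.778 × 10⁻²² = 9.78 × 10⁻¹³ m = 978 fm.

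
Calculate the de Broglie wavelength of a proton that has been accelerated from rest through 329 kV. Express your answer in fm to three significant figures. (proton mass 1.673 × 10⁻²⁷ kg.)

λ = 49.9 fm

KE = eV = 1.602 × 10⁻¹⁹ × 3.290 × 10⁵ = 5.271 × 10⁻¹⁴ J.
p = √(2mKE) = √(2 × 1.673 × 10⁻²⁷ × 5.271 × 10⁻¹⁴) = 1.328 × 10⁻²⁰ kg·m/s.
λ = h/p = 6.626 × 10⁻³⁴ / 1.328 × 10⁻²⁰ = 4.99 × 10⁻¹⁴ m = 49.9 fm.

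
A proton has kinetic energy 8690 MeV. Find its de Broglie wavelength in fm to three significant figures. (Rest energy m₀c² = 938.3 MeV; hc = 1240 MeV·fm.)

λ = 0.129 fm

Total energy E = KE + m₀c² = 8690 + 938.3 = 9628.3 MeV.
(pc)² = E² − (m₀c²)² = (9628.3)² − (938.3)² = 9.182 × 10⁷ MeV², so pc = 9582 MeV.
λ = hc/(pc) = 1240 MeV·fm / 9582 MeV = 0.129 fm.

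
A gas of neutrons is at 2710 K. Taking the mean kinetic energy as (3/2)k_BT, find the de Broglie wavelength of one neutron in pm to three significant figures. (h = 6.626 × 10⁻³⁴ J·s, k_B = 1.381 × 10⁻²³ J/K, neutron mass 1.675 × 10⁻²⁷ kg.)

KE = (3/2)k_BT = 1.5 × 1.381 × 10⁻²³ × 2710 = 5.614 × 10⁻²⁰ J.
p = √(2mKE) = √(2 × 1.675 × 10⁻²⁷ × 5.614 × 10⁻²⁰) = 1.371 × 10⁻²³ kg·m/s.
λ = h/p = 4.83 × 10⁻¹¹ m = 48.3 pm.

λ = 48.3 pm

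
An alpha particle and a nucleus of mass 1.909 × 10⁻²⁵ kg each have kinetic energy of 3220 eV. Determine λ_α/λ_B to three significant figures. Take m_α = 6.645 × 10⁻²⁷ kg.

At fixed KE, p = √(2mKE) so λ = h/p ∝ 1/√m.
λ_α/λ_B = √(m_B/m_α) = √(1.909 × 10⁻²⁵/6.645 × 10⁻²⁷) = √(28.73) = 5.36.

λ_α/λ_B = 5.36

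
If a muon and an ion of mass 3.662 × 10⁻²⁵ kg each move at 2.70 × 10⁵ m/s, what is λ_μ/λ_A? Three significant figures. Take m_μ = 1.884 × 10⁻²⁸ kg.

At fixed v, p = mv so λ = h/(mv) ∝ 1/m.
λ_μ/λ_A = m_A/m_μ = 3.662 × 10⁻²⁵/1.884 × 10⁻²⁸ = 1940.

λ_μ/λ_A = 1940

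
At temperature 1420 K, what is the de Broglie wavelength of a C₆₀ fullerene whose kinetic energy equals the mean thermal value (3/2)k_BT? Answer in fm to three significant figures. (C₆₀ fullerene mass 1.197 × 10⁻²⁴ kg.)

KE = (3/2)k_BT = 1.5 × 1.381 × 10⁻²³ × 1420 = 2.942 × 10⁻²⁰ J.
p = √(2mKE) = √(2 × 1.197 × 10⁻²⁴ × 2.942 × 10⁻²⁰) = 2.654 × 10⁻²² kg·m/s.
λ = h/p = 2.50 × 10⁻¹² m = 2500 fm.

λ = 2500 fm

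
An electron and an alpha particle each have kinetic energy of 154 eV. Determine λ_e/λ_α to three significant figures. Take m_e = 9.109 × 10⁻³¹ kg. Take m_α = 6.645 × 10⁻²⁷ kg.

At fixed KE, p = √(2mKE) so λ = h/p ∝ 1/√m.
λ_e/λ_α = √(m_α/m_e) = √(6.645 × 10⁻²⁷/9.109 × 10⁻³¹) = √(7295) = 85.4.

λ_e/λ_α = 85.4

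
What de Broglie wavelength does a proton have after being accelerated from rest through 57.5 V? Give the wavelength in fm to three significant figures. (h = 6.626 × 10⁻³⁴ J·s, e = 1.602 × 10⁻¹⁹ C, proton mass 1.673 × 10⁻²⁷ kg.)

KE = eV = 1.602 × 10⁻¹⁹ × 57.50 = 9.212 × 10⁻¹⁸ J.
p = √(2mKE) = √(2 × 1.673 × 10⁻²⁷ × 9.212 × 10⁻¹⁸) = 1.756 × 10⁻²² kg·m/s.
λ = h/p = 6.626 × 10⁻³⁴ / 1.756 × 10⁻²² = 3.77 × 10⁻¹² m = 3770 fm.

λ = 3770 fm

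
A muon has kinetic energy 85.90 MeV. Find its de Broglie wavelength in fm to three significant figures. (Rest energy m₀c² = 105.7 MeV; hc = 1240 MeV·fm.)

Total energy E = KE + m₀c² = 85.90 + 105.7 = 191.60 MeV.
(pc)² = E² − (m₀c²)² = (191.60)² − (105.7)² = 2.554 × 10⁴ MeV², so pc = 159.8 MeV.
λ = hc/(pc) = 1240 MeV·fm / 159.8 MeV = 7.76 fm.

λ = 7.76 fm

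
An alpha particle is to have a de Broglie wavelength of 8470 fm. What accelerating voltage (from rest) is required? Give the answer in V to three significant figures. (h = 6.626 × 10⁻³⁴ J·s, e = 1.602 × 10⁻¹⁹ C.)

p = h/λ = 6.626 × 10⁻³⁴ / 8.470 × 10⁻¹² = 7.823 × 10⁻²³ kg·m/s.
KE = p²/(2m) = 4.605 × 10⁻¹⁹ J.
V = KE/2e = 4.605 × 10⁻¹⁹ / (2 × 1.602 × 10⁻¹⁹) = 1.44 V.

V = 1.44 V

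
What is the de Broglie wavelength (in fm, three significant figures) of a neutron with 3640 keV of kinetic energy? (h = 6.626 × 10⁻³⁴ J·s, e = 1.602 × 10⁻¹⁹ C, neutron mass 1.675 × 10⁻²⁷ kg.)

λ = 15.0 fm

KE = 3640 keV = 5.831 × 10⁻¹³ J.
p = √(2mKE) = √(2 × 1.675 × 10⁻²⁷ × 5.831 × 10⁻¹³) = 4.420 × 10⁻²⁰ kg·m/s.
λ = h/p = 6.626 × 10⁻³⁴ / 4.420 × 10⁻²⁰ = 1.50 × 10⁻¹⁴ m = 15.0 fm.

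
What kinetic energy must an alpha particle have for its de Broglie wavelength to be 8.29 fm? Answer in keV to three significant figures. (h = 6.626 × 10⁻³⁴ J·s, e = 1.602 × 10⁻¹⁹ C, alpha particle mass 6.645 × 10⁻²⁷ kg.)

KE = 3000 keV

p = h/λ = 6.626 × 10⁻³⁴ / 8.290 × 10⁻¹⁵ = 7.993 × 10⁻²⁰ kg·m/s.
KE = p²/(2m) = (7.993 × 10⁻²⁰)² / (2 × 6.645 × 10⁻²⁷) = 4.807 × 10⁻¹³ J = 3000 keV.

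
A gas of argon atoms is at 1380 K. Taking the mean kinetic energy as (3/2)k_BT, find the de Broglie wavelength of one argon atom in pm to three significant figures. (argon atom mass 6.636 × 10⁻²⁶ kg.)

λ = 10.8 pm

KE = (3/2)k_BT = 1.5 × 1.381 × 10⁻²³ × 1380 = 2.859 × 10⁻²⁰ J.
p = √(2mKE) = √(2 × 6.636 × 10⁻²⁶ × 2.859 × 10⁻²⁰) = 6.160 × 10⁻²³ kg·m/s.
λ = h/p = 1.08 × 10⁻¹¹ m = 10.8 pm.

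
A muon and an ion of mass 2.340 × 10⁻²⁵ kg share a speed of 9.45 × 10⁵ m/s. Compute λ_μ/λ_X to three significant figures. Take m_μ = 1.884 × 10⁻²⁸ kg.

At fixed v, p = mv so λ = h/(mv) ∝ 1/m.
λ_μ/λ_X = m_X/m_μ = 2.340 × 10⁻²⁵/1.884 × 10⁻²⁸ = 1240.

λ_μ/λ_X = 1240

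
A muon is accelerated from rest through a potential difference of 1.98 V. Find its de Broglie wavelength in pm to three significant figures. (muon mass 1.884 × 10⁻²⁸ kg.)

KE = eV = 1.602 × 10⁻¹⁹ × 1.980 = 3.172 × 10⁻¹⁹ J.
p = √(2mKE) = √(2 × 1.884 × 10⁻²⁸ × 3.172 × 10⁻¹⁹) = 1.093 × 10⁻²³ kg·m/s.
λ = h/p = 6.626 × 10⁻³⁴ / 1.093 × 10⁻²³ = 6.06 × 10⁻¹¹ m = 60.6 pm.

λ = 60.6 pm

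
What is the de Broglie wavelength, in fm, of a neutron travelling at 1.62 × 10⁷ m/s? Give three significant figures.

p = mv = 1.675 × 10⁻²⁷ × 1.62 × 10⁷ = 2.713 × 10⁻²⁰ kg·m/s.
λ = h/p = 6.626 × 10⁻³⁴ / 2.713 × 10⁻²⁰ = 2.44 × 10⁻¹⁴ m = 24.4 fm.

λ = 24.4 fm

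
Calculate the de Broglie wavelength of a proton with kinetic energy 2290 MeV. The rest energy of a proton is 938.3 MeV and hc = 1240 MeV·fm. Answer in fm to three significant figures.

Total energy E = KE + m₀c² = 2290 + 938.3 = 3228.3 MeV.
(pc)² = E² − (m₀c²)² = (3228.3)² − (938.3)² = 9.542 × 10⁶ MeV², so pc = 3089 MeV.
λ = hc/(pc) = 1240 MeV·fm / 3089 MeV = 0.401 fm.

λ = 0.401 fm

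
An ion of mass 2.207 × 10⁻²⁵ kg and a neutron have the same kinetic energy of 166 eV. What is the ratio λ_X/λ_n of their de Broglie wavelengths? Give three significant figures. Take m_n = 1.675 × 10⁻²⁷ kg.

At fixed KE, p = √(2mKE) so λ = h/p ∝ 1/√m.
λ_X/λ_n = √(m_n/m_X) = √(1.675 × 10⁻²⁷/2.207 × 10⁻²⁵) = √(7.589 × 10⁻³) = 0.0871.

λ_X/λ_n = 0.0871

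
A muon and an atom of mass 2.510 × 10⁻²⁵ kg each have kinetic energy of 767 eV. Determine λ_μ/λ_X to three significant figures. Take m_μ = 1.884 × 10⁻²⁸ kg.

λ_μ/λ_X = 36.5

At fixed KE, p = √(2mKE) so λ = h/p ∝ 1/√m.
λ_μ/λ_X = √(m_X/m_μ) = √(2.510 × 10⁻²⁵/1.884 × 10⁻²⁸) = √(1332) = 36.5.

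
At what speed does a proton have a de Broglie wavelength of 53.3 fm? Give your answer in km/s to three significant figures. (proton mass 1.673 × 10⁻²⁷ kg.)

p = h/λ = 6.626 × 10⁻³⁴ / 5.330 × 10⁻¹⁴ = 1.243 × 10⁻²⁰ kg·m/s.
v = p/m = 1.243 × 10⁻²⁰ / 1.673 × 10⁻²⁷ = 7.43 × 10⁶ m/s = 7430 km/s.

v = 7430 km/s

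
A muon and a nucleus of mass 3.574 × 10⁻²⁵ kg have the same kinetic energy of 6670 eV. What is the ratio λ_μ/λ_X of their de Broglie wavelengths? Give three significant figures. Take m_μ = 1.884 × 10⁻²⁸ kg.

At fixed KE, p = √(2mKE) so λ = h/p ∝ 1/√m.
λ_μ/λ_X = √(m_X/m_μ) = √(3.574 × 10⁻²⁵/1.884 × 10⁻²⁸) = √(1897) = 43.6.

λ_μ/λ_X = 43.6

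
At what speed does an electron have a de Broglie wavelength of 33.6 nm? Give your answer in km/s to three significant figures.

v = 21.6 km/s

p = h/λ = 6.626 × 10⁻³⁴ / 3.360 × 10⁻⁸ = 1.972 × 10⁻²⁶ kg·m/s.
v = p/m = 1.972 × 10⁻²⁶ / 9.109 × 10⁻³¹ = 2.16 × 10⁴ m/s = 21.6 km/s.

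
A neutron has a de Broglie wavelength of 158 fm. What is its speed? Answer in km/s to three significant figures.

p = h/λ = 6.626 × 10⁻³⁴ / 1.580 × 10⁻¹³ = 4.194 × 10⁻²¹ kg·m/s.
v = p/m = 4.194 × 10⁻²¹ / 1.675 × 10⁻²⁷ = 2.50 × 10⁶ m/s = 2500 km/s.

v = 2500 km/s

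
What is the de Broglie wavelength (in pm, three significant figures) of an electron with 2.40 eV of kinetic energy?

λ = 792 pm

KE = 2.40 eV = 3.845 × 10⁻¹⁹ J.
p = √(2mKE) = √(2 × 9.109 × 10⁻³¹ × 3.845 × 10⁻¹⁹) = 8.369 × 10⁻²⁵ kg·m/s.
λ = h/p = 6.626 × 10⁻³⁴ / 8.369 × 10⁻²⁵ = 7.92 × 10⁻¹⁰ m = 792 pm.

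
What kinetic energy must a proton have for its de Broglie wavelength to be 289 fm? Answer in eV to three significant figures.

p = h/λ = 6.626 × 10⁻³⁴ / 2.890 × 10⁻¹³ = 2.293 × 10⁻²¹ kg·m/s.
KE = p²/(2m) = (2.293 × 10⁻²¹)² / (2 × 1.673 × 10⁻²⁷) = 1.571 × 10⁻¹⁵ J = 9810 eV.

KE = 9810 eV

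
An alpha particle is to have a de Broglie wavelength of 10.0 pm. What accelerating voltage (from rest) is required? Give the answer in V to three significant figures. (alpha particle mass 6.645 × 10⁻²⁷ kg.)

V = 1.03 V

p = h/λ = 6.626 × 10⁻³⁴ / 1.000 × 10⁻¹¹ = 6.626 × 10⁻²³ kg·m/s.
KE = p²/(2m) = 3.304 × 10⁻¹⁹ J.
V = KE/2e = 3.304 × 10⁻¹⁹ / (2 × 1.602 × 10⁻¹⁹) = 1.03 V.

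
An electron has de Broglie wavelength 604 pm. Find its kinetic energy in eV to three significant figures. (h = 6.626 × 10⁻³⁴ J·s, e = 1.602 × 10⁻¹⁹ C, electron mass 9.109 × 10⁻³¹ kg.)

p = h/λ = 6.626 × 10⁻³⁴ / 6.040 × 10⁻¹⁰ = 1.097 × 10⁻²⁴ kg·m/s.
KE = p²/(2m) = (1.097 × 10⁻²⁴)² / (2 × 9.109 × 10⁻³¹) = 6.606 × 10⁻¹⁹ J = 4.12 eV.

KE = 4.12 eV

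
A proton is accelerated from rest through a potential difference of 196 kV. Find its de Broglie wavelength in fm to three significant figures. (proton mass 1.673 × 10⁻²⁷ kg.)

λ = 64.6 fm

KE = eV = 1.602 × 10⁻¹⁹ × 1.960 × 10⁵ = 3.140 × 10⁻¹⁴ J.
p = √(2mKE) = √(2 × 1.673 × 10⁻²⁷ × 3.140 × 10⁻¹⁴) = 1.025 × 10⁻²⁰ kg·m/s.
λ = h/p = 6.626 × 10⁻³⁴ / 1.025 × 10⁻²⁰ = 6.46 × 10⁻¹⁴ m = 64.6 fm.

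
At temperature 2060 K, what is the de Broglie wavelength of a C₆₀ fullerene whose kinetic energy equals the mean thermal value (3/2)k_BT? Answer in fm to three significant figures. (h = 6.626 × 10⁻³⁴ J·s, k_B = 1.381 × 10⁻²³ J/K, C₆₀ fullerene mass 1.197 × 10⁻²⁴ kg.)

λ = 2070 fm

KE = (3/2)k_BT = 1.5 × 1.381 × 10⁻²³ × 2060 = 4.267 × 10⁻²⁰ J.
p = √(2mKE) = √(2 × 1.197 × 10⁻²⁴ × 4.267 × 10⁻²⁰) = 3.196 × 10⁻²² kg·m/s.
λ = h/p = 2.07 × 10⁻¹² m = 2070 fm.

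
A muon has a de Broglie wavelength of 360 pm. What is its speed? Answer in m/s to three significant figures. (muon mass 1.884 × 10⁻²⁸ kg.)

v = 9770 m/s

p = h/λ = 6.626 × 10⁻³⁴ / 3.600 × 10⁻¹⁰ = 1.841 × 10⁻²⁴ kg·m/s.
v = p/m = 1.841 × 10⁻²⁴ / 1.884 × 10⁻²⁸ = 9.77 × 10³ m/s = 9770 m/s.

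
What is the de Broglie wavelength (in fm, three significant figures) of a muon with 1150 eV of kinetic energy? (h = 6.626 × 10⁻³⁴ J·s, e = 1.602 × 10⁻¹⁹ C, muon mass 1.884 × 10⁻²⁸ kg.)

KE = 1150 eV = 1.842 × 10⁻¹⁶ J.
p = √(2mKE) = √(2 × 1.884 × 10⁻²⁸ × 1.842 × 10⁻¹⁶) = 2.635 × 10⁻²² kg·m/s.
λ = h/p = 6.626 × 10⁻³⁴ / 2.635 × 10⁻²² = 2.51 × 10⁻¹² m = 2510 fm.

λ = 2510 fm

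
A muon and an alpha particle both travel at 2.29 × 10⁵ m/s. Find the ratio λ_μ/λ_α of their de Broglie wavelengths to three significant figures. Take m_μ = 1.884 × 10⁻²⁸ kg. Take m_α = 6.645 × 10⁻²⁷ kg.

At fixed v, p = mv so λ = h/(mv) ∝ 1/m.
λ_μ/λ_α = m_α/m_μ = 6.645 × 10⁻²⁷/1.884 × 10⁻²⁸ = 35.3.

λ_μ/λ_α = 35.3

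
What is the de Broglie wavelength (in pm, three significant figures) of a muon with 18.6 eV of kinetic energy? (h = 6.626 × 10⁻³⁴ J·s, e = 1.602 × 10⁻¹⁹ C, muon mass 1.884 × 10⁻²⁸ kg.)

KE = 18.6 eV = 2.980 × 10⁻¹⁸ J.
p = √(2mKE) = √(2 × 1.884 × 10⁻²⁸ × 2.980 × 10⁻¹⁸) = 3.351 × 10⁻²³ kg·m/s.
λ = h/p = 6.626 × 10⁻³⁴ / 3.351 × 10⁻²³ = 1.98 × 10⁻¹¹ m = 19.8 pm.

λ = 19.8 pm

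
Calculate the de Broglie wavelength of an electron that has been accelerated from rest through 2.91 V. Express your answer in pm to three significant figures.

λ = 719 pm

KE = eV = 1.602 × 10⁻¹⁹ × 2.910 = 4.662 × 10⁻¹⁹ J.
p = √(2mKE) = √(2 × 9.109 × 10⁻³¹ × 4.662 × 10⁻¹⁹) = 9.216 × 10⁻²⁵ kg·m/s.
λ = h/p = 6.626 × 10⁻³⁴ / 9.216 × 10⁻²⁵ = 7.19 × 10⁻¹⁰ m = 719 pm.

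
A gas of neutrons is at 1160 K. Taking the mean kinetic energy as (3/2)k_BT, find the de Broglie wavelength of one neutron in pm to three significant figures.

KE = (3/2)k_BT = 1.5 × 1.381 × 10⁻²³ × 1160 = 2.403 × 10⁻²⁰ J.
p = √(2mKE) = √(2 × 1.675 × 10⁻²⁷ × 2.403 × 10⁻²⁰) = 8.972 × 10⁻²⁴ kg·m/s.
λ = h/p = 7.39 × 10⁻¹¹ m = 73.9 pm.

λ = 73.9 pm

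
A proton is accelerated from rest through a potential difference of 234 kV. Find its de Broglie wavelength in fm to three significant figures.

KE = eV = 1.602 × 10⁻¹⁹ × 2.340 × 10⁵ = 3.749 × 10⁻¹⁴ J.
p = √(2mKE) = √(2 × 1.673 × 10⁻²⁷ × 3.749 × 10⁻¹⁴) = 1.120 × 10⁻²⁰ kg·m/s.
λ = h/p = 6.626 × 10⁻³⁴ / 1.120 × 10⁻²⁰ = 5.92 × 10⁻¹⁴ m = 59.2 fm.

λ = 59.2 fm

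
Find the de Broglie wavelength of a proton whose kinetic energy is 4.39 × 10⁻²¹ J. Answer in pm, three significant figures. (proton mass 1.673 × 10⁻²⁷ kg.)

λ = 173 pm

p = √(2mKE) = √(2 × 1.673 × 10⁻²⁷ × 4.390 × 10⁻²¹) = 3.833 × 10⁻²⁴ kg·m/s.
λ = h/p = 6.626 × 10⁻³⁴ / 3.833 × 10⁻²⁴ = 1.73 × 10⁻¹⁰ m = 173 pm.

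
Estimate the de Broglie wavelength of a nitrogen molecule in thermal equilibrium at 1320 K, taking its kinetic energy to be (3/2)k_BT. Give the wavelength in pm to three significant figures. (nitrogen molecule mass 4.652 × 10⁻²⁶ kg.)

KE = (3/2)k_BT = 1.5 × 1.381 × 10⁻²³ × 1320 = 2.734 × 10⁻²⁰ J.
p = √(2mKE) = √(2 × 4.652 × 10⁻²⁶ × 2.734 × 10⁻²⁰) = 5.044 × 10⁻²³ kg·m/s.
λ = h/p = 1.31 × 10⁻¹¹ m = 13.1 pm.

λ = 13.1 pm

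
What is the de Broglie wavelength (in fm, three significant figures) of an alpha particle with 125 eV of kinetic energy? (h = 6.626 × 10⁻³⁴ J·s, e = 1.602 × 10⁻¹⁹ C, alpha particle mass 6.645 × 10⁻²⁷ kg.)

KE = 125 eV = 2.003 × 10⁻¹⁷ J.
p = √(2mKE) = √(2 × 6.645 × 10⁻²⁷ × 2.003 × 10⁻¹⁷) = 5.159 × 10⁻²² kg·m/s.
λ = h/p = 6.626 × 10⁻³⁴ / 5.159 × 10⁻²² = 1.28 × 10⁻¹² m = 1280 fm.

λ = 1280 fm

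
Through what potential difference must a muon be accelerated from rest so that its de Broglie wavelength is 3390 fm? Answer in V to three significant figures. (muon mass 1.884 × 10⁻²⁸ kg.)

V = 633 V

p = h/λ = 6.626 × 10⁻³⁴ / 3.390 × 10⁻¹² = 1.955 × 10⁻²² kg·m/s.
KE = p²/(2m) = 1.014 × 10⁻¹⁶ J.
V = KE/e = 1.014 × 10⁻¹⁶ / (1.602 × 10⁻¹⁹) = 633 V.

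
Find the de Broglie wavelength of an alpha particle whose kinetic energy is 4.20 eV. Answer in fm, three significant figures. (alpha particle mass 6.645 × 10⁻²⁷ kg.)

KE = 4.20 eV = 6.728 × 10⁻¹⁹ J.
p = √(2mKE) = √(2 × 6.645 × 10⁻²⁷ × 6.728 × 10⁻¹⁹) = 9.456 × 10⁻²³ kg·m/s.
λ = h/p = 6.626 × 10⁻³⁴ / 9.456 × 10⁻²³ = 7.01 × 10⁻¹² m = 7010 fm.

λ = 7010 fm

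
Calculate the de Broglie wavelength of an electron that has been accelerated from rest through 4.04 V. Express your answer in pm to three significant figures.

λ = 610 pm

KE = eV = 1.602 × 10⁻¹⁹ × 4.040 = 6.472 × 10⁻¹⁹ J.
p = √(2mKE) = √(2 × 9.109 × 10⁻³¹ × 6.472 × 10⁻¹⁹) = 1.086 × 10⁻²⁴ kg·m/s.
λ = h/p = 6.626 × 10⁻³⁴ / 1.086 × 10⁻²⁴ = 6.10 × 10⁻¹⁰ m = 610 pm.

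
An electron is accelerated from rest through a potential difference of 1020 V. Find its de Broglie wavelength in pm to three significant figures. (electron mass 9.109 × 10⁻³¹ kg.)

KE = eV = 1.602 × 10⁻¹⁹ × 1020 = 1.634 × 10⁻¹⁶ J.
p = √(2mKE) = √(2 × 9.109 × 10⁻³¹ × 1.634 × 10⁻¹⁶) = 1.725 × 10⁻²³ kg·m/s.
λ = h/p = 6.626 × 10⁻³⁴ / 1.725 × 10⁻²³ = 3.84 × 10⁻¹¹ m = 38.4 pm.

λ = 38.4 pm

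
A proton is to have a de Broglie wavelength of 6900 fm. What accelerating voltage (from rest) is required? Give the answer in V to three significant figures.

p = h/λ = 6.626 × 10⁻³⁴ / 6.900 × 10⁻¹² = 9.603 × 10⁻²³ kg·m/s.
KE = p²/(2m) = 2.756 × 10⁻¹⁸ J.
V = KE/e = 2.756 × 10⁻¹⁸ / (1.602 × 10⁻¹⁹) = 17.2 V.

V = 17.2 V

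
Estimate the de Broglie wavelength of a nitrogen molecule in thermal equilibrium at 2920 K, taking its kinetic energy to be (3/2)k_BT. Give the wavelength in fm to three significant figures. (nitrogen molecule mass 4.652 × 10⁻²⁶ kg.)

λ = 8830 fm

KE = (3/2)k_BT = 1.5 × 1.381 × 10⁻²³ × 2920 = 6.049 × 10⁻²⁰ J.
p = √(2mKE) = √(2 × 4.652 × 10⁻²⁶ × 6.049 × 10⁻²⁰) = 7.502 × 10⁻²³ kg·m/s.
λ = h/p = 8.83 × 10⁻¹² m = 8830 fm.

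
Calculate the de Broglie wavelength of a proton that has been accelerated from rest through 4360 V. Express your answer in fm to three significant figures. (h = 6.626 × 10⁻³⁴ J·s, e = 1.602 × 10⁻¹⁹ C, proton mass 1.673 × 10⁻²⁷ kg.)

λ = 433 fm

KE = eV = 1.602 × 10⁻¹⁹ × 4360 = 6.985 × 10⁻¹⁶ J.
p = √(2mKE) = √(2 × 1.673 × 10⁻²⁷ × 6.985 × 10⁻¹⁶) = 1.529 × 10⁻²¹ kg·m/s.
λ = h/p = 6.626 × 10⁻³⁴ / 1.529 × 10⁻²¹ = 4.33 × 10⁻¹³ m = 433 fm.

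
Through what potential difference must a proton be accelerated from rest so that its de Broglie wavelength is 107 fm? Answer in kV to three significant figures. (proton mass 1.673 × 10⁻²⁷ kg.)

V = 71.5 kV

p = h/λ = 6.626 × 10⁻³⁴ / 1.070 × 10⁻¹³ = 6.193 × 10⁻²¹ kg·m/s.
KE = p²/(2m) = 1.146 × 10⁻¹⁴ J.
V = KE/e = 1.146 × 10⁻¹⁴ / (1.602 × 10⁻¹⁹) = 71.5 kV.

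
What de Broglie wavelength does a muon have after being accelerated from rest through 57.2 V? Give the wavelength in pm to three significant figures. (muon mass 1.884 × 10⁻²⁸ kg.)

λ = 11.3 pm

KE = eV = 1.602 × 10⁻¹⁹ × 57.20 = 9.163 × 10⁻¹⁸ J.
p = √(2mKE) = √(2 × 1.884 × 10⁻²⁸ × 9.163 × 10⁻¹⁸) = 5.876 × 10⁻²³ kg·m/s.
λ = h/p = 6.626 × 10⁻³⁴ / 5.876 × 10⁻²³ = 1.13 × 10⁻¹¹ m = 11.3 pm.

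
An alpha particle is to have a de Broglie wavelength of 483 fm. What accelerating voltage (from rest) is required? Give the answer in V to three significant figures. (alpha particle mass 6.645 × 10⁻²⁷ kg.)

V = 442 V

p = h/λ = 6.626 × 10⁻³⁴ / 4.830 × 10⁻¹³ = 1.372 × 10⁻²¹ kg·m/s.
KE = p²/(2m) = 1.416 × 10⁻¹⁶ J.
V = KE/2e = 1.416 × 10⁻¹⁶ / (2 × 1.602 × 10⁻¹⁹) = 442 V.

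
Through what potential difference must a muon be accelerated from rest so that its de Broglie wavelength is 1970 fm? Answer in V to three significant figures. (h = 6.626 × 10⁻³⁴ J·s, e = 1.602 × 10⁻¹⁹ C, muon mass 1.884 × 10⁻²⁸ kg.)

p = h/λ = 6.626 × 10⁻³⁴ / 1.970 × 10⁻¹² = 3.363 × 10⁻²² kg·m/s.
KE = p²/(2m) = 3.002 × 10⁻¹⁶ J.
V = KE/e = 3.002 × 10⁻¹⁶ / (1.602 × 10⁻¹⁹) = 1870 V.

V = 1870 V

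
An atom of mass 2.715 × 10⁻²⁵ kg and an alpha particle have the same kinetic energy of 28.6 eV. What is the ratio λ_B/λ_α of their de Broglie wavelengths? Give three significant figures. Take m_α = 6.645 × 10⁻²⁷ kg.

λ_B/λ_α = 0.156

At fixed KE, p = √(2mKE) so λ = h/p ∝ 1/√m.
λ_B/λ_α = √(m_α/m_B) = √(6.645 × 10⁻²⁷/2.715 × 10⁻²⁵) = √(0.02448) = 0.156.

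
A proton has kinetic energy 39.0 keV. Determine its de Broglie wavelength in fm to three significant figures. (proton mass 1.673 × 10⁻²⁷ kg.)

KE = 39.0 keV = 6.248 × 10⁻¹⁵ J.
p = √(2mKE) = √(2 × 1.673 × 10⁻²⁷ × 6.248 × 10⁻¹⁵) = 4.572 × 10⁻²¹ kg·m/s.
λ = h/p = 6.626 × 10⁻³⁴ / 4.572 × 10⁻²¹ = 1.45 × 10⁻¹³ m = 145 fm.

λ = 145 fm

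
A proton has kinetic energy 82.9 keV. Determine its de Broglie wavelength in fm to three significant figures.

λ = 99.4 fm

KE = 82.9 keV = 1.328 × 10⁻¹⁴ J.
p = √(2mKE) = √(2 × 1.673 × 10⁻²⁷ × 1.328 × 10⁻¹⁴) = 6.666 × 10⁻²¹ kg·m/s.
λ = h/p = 6.626 × 10⁻³⁴ / 6.666 × 10⁻²¹ = 9.94 × 10⁻¹⁴ m = 99.4 fm.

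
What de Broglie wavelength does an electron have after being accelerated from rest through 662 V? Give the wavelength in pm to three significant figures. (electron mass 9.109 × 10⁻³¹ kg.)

λ = 47.7 pm

KE = eV = 1.602 × 10⁻¹⁹ × 662.0 = 1.061 × 10⁻¹⁶ J.
p = √(2mKE) = √(2 × 9.109 × 10⁻³¹ × 1.061 × 10⁻¹⁶) = 1.390 × 10⁻²³ kg·m/s.
λ = h/p = 6.626 × 10⁻³⁴ / 1.390 × 10⁻²³ = 4.77 × 10⁻¹¹ m = 47.7 pm.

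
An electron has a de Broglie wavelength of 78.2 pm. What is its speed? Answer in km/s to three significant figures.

p = h/λ = 6.626 × 10⁻³⁴ / 7.820 × 10⁻¹¹ = 8.473 × 10⁻²⁴ kg·m/s.
v = p/m = 8.473 × 10⁻²⁴ / 9.109 × 10⁻³¹ = 9.30 × 10⁶ m/s = 9300 km/s.

v = 9300 km/s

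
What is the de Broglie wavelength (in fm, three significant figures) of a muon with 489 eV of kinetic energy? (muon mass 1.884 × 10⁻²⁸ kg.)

KE = 489 eV = 7.834 × 10⁻¹⁷ J.
p = √(2mKE) = √(2 × 1.884 × 10⁻²⁸ × 7.834 × 10⁻¹⁷) = 1.718 × 10⁻²² kg·m/s.
λ = h/p = 6.626 × 10⁻³⁴ / 1.718 × 10⁻²² = 3.86 × 10⁻¹² m = 3860 fm.

λ = 3860 fm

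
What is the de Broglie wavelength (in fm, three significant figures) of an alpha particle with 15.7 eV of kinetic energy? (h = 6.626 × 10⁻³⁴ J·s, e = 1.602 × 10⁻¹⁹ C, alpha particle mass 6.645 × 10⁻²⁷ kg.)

KE = 15.7 eV = 2.515 × 10⁻¹⁸ J.
p = √(2mKE) = √(2 × 6.645 × 10⁻²⁷ × 2.515 × 10⁻¹⁸) = 1.828 × 10⁻²² kg·m/s.
λ = h/p = 6.626 × 10⁻³⁴ / 1.828 × 10⁻²² = 3.62 × 10⁻¹² m = 3620 fm.

λ = 3620 fm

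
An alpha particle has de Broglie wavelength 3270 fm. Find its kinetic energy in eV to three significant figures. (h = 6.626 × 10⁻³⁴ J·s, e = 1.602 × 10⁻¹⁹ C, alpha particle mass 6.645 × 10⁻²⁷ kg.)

p = h/λ = 6.626 × 10⁻³⁴ / 3.270 × 10⁻¹² = 2.026 × 10⁻²² kg·m/s.
KE = p²/(2m) = (2.026 × 10⁻²²)² / (2 × 6.645 × 10⁻²⁷) = 3.089 × 10⁻¹⁸ J = 19.3 eV.

KE = 19.3 eV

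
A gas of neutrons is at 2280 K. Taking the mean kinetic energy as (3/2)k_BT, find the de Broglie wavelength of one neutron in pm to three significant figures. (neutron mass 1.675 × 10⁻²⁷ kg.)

λ = 52.7 pm

KE = (3/2)k_BT = 1.5 × 1.381 × 10⁻²³ × 2280 = 4.723 × 10⁻²⁰ J.
p = √(2mKE) = √(2 × 1.675 × 10⁻²⁷ × 4.723 × 10⁻²⁰) = 1.258 × 10⁻²³ kg·m/s.
λ = h/p = 5.27 × 10⁻¹¹ m = 52.7 pm.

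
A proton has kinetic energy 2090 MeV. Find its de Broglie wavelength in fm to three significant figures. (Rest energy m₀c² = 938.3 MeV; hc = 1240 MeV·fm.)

Total energy E = KE + m₀c² = 2090 + 938.3 = 3028.3 MeV.
(pc)² = E² − (m₀c²)² = (3028.3)² − (938.3)² = 8.290 × 10⁶ MeV², so pc = 2879 MeV.
λ = hc/(pc) = 1240 MeV·fm / 2879 MeV = 0.431 fm.

λ = 0.431 fm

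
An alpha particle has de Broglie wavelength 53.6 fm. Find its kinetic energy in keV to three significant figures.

p = h/λ = 6.626 × 10⁻³⁴ / 5.360 × 10⁻¹⁴ = 1.236 × 10⁻²⁰ kg·m/s.
KE = p²/(2m) = (1.236 × 10⁻²⁰)² / (2 × 6.645 × 10⁻²⁷) = 1.150 × 10⁻¹⁴ J = 71.8 keV.

KE = 71.8 keV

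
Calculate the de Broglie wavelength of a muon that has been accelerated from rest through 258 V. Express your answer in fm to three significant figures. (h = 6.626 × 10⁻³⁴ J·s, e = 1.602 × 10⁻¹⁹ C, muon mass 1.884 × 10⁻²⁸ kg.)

λ = 5310 fm

KE = eV = 1.602 × 10⁻¹⁹ × 258.0 = 4.133 × 10⁻¹⁷ J.
p = √(2mKE) = √(2 × 1.884 × 10⁻²⁸ × 4.133 × 10⁻¹⁷) = 1.248 × 10⁻²² kg·m/s.
λ = h/p = 6.626 × 10⁻³⁴ / 1.248 × 10⁻²² = 5.31 × 10⁻¹² m = 5310 fm.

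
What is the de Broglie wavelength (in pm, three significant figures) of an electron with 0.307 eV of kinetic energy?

KE = 0.307 eV = 4.918 × 10⁻²⁰ J.
p = √(2mKE) = √(2 × 9.109 × 10⁻³¹ × 4.918 × 10⁻²⁰) = 2.993 × 10⁻²⁵ kg·m/s.
λ = h/p = 6.626 × 10⁻³⁴ / 2.993 × 10⁻²⁵ = 2.21 × 10⁻⁹ m = 2210 pm.

λ = 2210 pm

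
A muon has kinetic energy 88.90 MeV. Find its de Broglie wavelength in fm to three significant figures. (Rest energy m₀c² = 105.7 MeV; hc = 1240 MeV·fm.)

λ = 7.59 fm

Total energy E = KE + m₀c² = 88.90 + 105.7 = 194.60 MeV.
(pc)² = E² − (m₀c²)² = (194.60)² − (105.7)² = 2.670 × 10⁴ MeV², so pc = 163.4 MeV.
λ = hc/(pc) = 1240 MeV·fm / 163.4 MeV = 7.59 fm.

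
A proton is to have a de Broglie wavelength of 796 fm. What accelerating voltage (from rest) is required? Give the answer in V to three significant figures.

V = 1290 V

p = h/λ = 6.626 × 10⁻³⁴ / 7.960 × 10⁻¹³ = 8.324 × 10⁻²² kg·m/s.
KE = p²/(2m) = 2.071 × 10⁻¹⁶ J.
V = KE/e = 2.071 × 10⁻¹⁶ / (1.602 × 10⁻¹⁹) = 1290 V.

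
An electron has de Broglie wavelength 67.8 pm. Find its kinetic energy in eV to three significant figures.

KE = 327 eV

p = h/λ = 6.626 × 10⁻³⁴ / 6.780 × 10⁻¹¹ = 9.773 × 10⁻²⁴ kg·m/s.
KE = p²/(2m) = (9.773 × 10⁻²⁴)² / (2 × 9.109 × 10⁻³¹) = 5.243 × 10⁻¹⁷ J = 327 eV.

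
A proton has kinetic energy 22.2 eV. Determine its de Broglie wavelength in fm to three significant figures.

λ = 6070 fm

KE = 22.2 eV = 3.556 × 10⁻¹⁸ J.
p = √(2mKE) = √(2 × 1.673 × 10⁻²⁷ × 3.556 × 10⁻¹⁸) = 1.091 × 10⁻²² kg·m/s.
λ = h/p = 6.626 × 10⁻³⁴ / 1.091 × 10⁻²² = 6.07 × 10⁻¹² m = 6070 fm.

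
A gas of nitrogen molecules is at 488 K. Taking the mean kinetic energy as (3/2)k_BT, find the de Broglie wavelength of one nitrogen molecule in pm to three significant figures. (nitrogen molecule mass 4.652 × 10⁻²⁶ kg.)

λ = 21.6 pm

KE = (3/2)k_BT = 1.5 × 1.381 × 10⁻²³ × 488 = 1.011 × 10⁻²⁰ J.
p = √(2mKE) = √(2 × 4.652 × 10⁻²⁶ × 1.011 × 10⁻²⁰) = 3.067 × 10⁻²³ kg·m/s.
λ = h/p = 2.16 × 10⁻¹¹ m = 21.6 pm.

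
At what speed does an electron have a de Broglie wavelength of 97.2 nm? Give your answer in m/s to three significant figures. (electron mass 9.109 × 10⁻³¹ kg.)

v = 7480 m/s

p = h/λ = 6.626 × 10⁻³⁴ / 9.720 × 10⁻⁸ = 6.817 × 10⁻²⁷ kg·m/s.
v = p/m = 6.817 × 10⁻²⁷ / 9.109 × 10⁻³¹ = 7.48 × 10³ m/s = 7480 m/s.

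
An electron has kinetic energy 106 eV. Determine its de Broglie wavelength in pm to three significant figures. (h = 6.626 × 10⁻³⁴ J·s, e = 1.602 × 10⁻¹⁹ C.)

KE = 106 eV = 1.698 × 10⁻¹⁷ J.
p = √(2mKE) = √(2 × 9.109 × 10⁻³¹ × 1.698 × 10⁻¹⁷) = 5.562 × 10⁻²⁴ kg·m/s.
λ = h/p = 6.626 × 10⁻³⁴ / 5.562 × 10⁻²⁴ = 1.19 × 10⁻¹⁰ m = 119 pm.

λ = 119 pm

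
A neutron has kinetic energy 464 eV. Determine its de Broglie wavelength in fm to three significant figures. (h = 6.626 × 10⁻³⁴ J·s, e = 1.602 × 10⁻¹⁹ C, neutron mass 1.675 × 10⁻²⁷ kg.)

KE = 464 eV = 7.433 × 10⁻¹⁷ J.
p = √(2mKE) = √(2 × 1.675 × 10⁻²⁷ × 7.433 × 10⁻¹⁷) = 4.990 × 10⁻²² kg·m/s.
λ = h/p = 6.626 × 10⁻³⁴ / 4.990 × 10⁻²² = 1.33 × 10⁻¹² m = 1330 fm.

λ = 1330 fm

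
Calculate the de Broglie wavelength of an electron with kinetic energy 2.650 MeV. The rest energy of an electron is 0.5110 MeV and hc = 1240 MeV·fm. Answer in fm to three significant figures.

Total energy E = KE + m₀c² = 2.650 + 0.5110 = 3.1610 MeV.
(pc)² = E² − (m₀c²)² = (3.1610)² − (0.5110)² = 9.731 MeV², so pc = 3.119 MeV.
λ = hc/(pc) = 1240 MeV·fm / 3.119 MeV = 398 fm.

λ = 398 fm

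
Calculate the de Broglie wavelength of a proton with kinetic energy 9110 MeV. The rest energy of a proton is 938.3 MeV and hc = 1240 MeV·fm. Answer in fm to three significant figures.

λ = 0.124 fm

Total energy E = KE + m₀c² = 9110 + 938.3 = 10048.3 MeV.
(pc)² = E² − (m₀c²)² = (10048.3)² − (938.3)² = 1.001 × 10⁸ MeV², so pc = 1.000 × 10⁴ MeV.
λ = hc/(pc) = 1240 MeV·fm / 1.000 × 10⁴ MeV = 0.124 fm.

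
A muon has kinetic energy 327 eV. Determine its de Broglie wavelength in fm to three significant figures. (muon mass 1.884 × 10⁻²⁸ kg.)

KE = 327 eV = 5.239 × 10⁻¹⁷ J.
p = √(2mKE) = √(2 × 1.884 × 10⁻²⁸ × 5.239 × 10⁻¹⁷) = 1.405 × 10⁻²² kg·m/s.
λ = h/p = 6.626 × 10⁻³⁴ / 1.405 × 10⁻²² = 4.72 × 10⁻¹² m = 4720 fm.

λ = 4720 fm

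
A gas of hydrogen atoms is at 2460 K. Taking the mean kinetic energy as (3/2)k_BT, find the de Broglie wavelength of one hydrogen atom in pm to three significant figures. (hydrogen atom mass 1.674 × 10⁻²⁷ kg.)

λ = 50.7 pm

KE = (3/2)k_BT = 1.5 × 1.381 × 10⁻²³ × 2460 = 5.096 × 10⁻²⁰ J.
p = √(2mKE) = √(2 × 1.674 × 10⁻²⁷ × 5.096 × 10⁻²⁰) = 1.306 × 10⁻²³ kg·m/s.
λ = h/p = 5.07 × 10⁻¹¹ m = 50.7 pm.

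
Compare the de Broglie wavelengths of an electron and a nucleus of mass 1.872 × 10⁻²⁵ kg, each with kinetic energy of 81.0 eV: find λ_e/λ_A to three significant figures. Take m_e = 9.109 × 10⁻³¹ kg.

At fixed KE, p = √(2mKE) so λ = h/p ∝ 1/√m.
λ_e/λ_A = √(m_A/m_e) = √(1.872 × 10⁻²⁵/9.109 × 10⁻³¹) = √(2.055 × 10⁵) = 453.

λ_e/λ_A = 453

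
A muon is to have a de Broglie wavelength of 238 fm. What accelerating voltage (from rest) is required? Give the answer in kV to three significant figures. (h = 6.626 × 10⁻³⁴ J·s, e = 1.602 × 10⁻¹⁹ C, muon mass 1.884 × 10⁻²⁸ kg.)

V = 128 kV

p = h/λ = 6.626 × 10⁻³⁴ / 2.380 × 10⁻¹³ = 2.784 × 10⁻²¹ kg·m/s.
KE = p²/(2m) = 2.057 × 10⁻¹⁴ J.
V = KE/e = 2.057 × 10⁻¹⁴ / (1.602 × 10⁻¹⁹) = 128 kV.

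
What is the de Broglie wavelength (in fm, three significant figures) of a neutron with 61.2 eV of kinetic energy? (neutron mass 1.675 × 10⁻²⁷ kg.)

λ = 3660 fm

KE = 61.2 eV = 9.804 × 10⁻¹⁸ J.
p = √(2mKE) = √(2 × 1.675 × 10⁻²⁷ × 9.804 × 10⁻¹⁸) = 1.812 × 10⁻²² kg·m/s.
λ = h/p = 6.626 × 10⁻³⁴ / 1.812 × 10⁻²² = 3.66 × 10⁻¹² m = 3660 fm.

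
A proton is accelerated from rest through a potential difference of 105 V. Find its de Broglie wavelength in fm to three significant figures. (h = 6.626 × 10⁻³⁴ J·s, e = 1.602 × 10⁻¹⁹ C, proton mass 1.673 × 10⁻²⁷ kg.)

λ = 2790 fm

KE = eV = 1.602 × 10⁻¹⁹ × 105.0 = 1.682 × 10⁻¹⁷ J.
p = √(2mKE) = √(2 × 1.673 × 10⁻²⁷ × 1.682 × 10⁻¹⁷) = 2.372 × 10⁻²² kg·m/s.
λ = h/p = 6.626 × 10⁻³⁴ / 2.372 × 10⁻²² = 2.79 × 10⁻¹² m = 2790 fm.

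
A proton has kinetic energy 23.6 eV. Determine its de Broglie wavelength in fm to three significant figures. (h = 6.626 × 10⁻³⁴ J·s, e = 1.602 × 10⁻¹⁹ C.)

KE = 23.6 eV = 3.781 × 10⁻¹⁸ J.
p = √(2mKE) = √(2 × 1.673 × 10⁻²⁷ × 3.781 × 10⁻¹⁸) = 1.125 × 10⁻²² kg·m/s.
λ = h/p = 6.626 × 10⁻³⁴ / 1.125 × 10⁻²² = 5.89 × 10⁻¹² m = 5890 fm.

λ = 5890 fm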